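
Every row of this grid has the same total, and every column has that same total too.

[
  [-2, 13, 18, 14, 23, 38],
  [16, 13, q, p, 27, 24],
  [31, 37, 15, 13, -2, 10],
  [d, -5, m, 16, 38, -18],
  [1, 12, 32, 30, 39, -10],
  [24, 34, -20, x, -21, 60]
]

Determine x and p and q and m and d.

Rows 1 and 3 both sum to 104, so that's the common total.
Column 1: -2 + 16 + 31 + 1 + 24 = 70, so its missing entry is 104 − 70 = 34.
Row 6: 24 + 34 − 20 − 21 + 60 = 77, so its missing entry is 104 − 77 = 27.
Row 4: 34 − 5 + 16 + 38 − 18 = 65, so its missing entry is 104 − 65 = 39.
Column 3: 18 + 15 + 39 + 32 − 20 = 84, so its missing entry is 104 − 84 = 20.
Row 2: 16 + 13 + 20 + 27 + 24 = 100, so its missing entry is 104 − 100 = 4.

x = 27, p = 4, q = 20, m = 39, d = 34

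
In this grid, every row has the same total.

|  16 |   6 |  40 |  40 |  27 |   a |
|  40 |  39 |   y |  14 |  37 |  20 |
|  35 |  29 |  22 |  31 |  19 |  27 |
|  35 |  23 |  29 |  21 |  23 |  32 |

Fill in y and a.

Row 3 sums to 163 and so does row 4; that's the common total.
In row 2 the known cells total 150, leaving 163 − 150 = 13.
In row 1 the known cells total 129, leaving 163 − 129 = 34.

y = 13, a = 34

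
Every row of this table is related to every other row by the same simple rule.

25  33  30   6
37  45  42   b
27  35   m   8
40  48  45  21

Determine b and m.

The difference between any two rows is the same in every column — this is an addition table with the headers hidden.
Row 2 minus row 1 is 37 − 25 = 12, so its entry in column 4 is 6 + 12 = 18.
Row 3 minus row 1 is 27 − 25 = 2, so its entry in column 3 is 30 + 2 = 32.

b = 18, m = 32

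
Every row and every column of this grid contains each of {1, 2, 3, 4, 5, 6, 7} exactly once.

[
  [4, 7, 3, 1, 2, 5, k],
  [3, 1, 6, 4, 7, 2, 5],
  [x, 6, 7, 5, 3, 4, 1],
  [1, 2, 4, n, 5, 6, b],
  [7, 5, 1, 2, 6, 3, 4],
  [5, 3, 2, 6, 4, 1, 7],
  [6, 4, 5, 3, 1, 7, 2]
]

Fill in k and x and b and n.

At (row 4, col 4): column 4 already has {1, 2, 3, 4, 5, 6}, so the value is 7.
For row 3, column 1: row 3 already has {1, 3, 4, 5, 6, 7}; that leaves 2.
Cell (4,7): row 4 already has {1, 2, 4, 5, 6, 7} → 3.
At (row 1, col 7): row 1 already has {1, 2, 3, 4, 5, 7}, so the value is 6.

k = 6, x = 2, b = 3, n = 7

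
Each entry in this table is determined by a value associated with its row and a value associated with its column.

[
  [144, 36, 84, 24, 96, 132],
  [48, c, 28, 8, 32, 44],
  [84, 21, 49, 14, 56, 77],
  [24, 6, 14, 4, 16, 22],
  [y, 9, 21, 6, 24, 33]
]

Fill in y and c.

y = 36, c = 12

Each row is a constant multiple of every other row — this is a multiplication table with the headers hidden.
Row 5 is 33/132 = 1/4 times row 1, so its entry in column 1 is 144 × 1/4 = 36.
Row 2 is 44/132 = 1/3 times row 1, so its entry in column 2 is 36 × 1/3 = 12.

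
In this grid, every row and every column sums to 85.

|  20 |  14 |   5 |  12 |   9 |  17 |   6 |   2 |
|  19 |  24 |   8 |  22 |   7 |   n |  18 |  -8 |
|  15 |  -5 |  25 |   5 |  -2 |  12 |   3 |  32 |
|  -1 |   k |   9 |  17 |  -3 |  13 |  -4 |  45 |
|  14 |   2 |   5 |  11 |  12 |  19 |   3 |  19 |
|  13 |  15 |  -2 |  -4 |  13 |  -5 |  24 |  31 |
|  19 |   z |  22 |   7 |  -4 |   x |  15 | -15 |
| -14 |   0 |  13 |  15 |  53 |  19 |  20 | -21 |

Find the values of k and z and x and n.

k = 9, z = 26, x = 15, n = -5

Row 4 has -1 + 9 + 17 − 3 + 13 − 4 + 45 = 76; the blank must be 85 − 76 = 9.
Column 2 has 14 + 24 − 5 + 9 + 2 + 15 + 0 = 59; the blank must be 85 − 59 = 26.
Row 7 has 19 + 26 + 22 + 7 − 4 + 15 − 15 = 70; the blank must be 85 − 70 = 15.
Row 2 has 19 + 24 + 8 + 22 + 7 + 18 − 8 = 90; the blank must be 85 − 90 = -5.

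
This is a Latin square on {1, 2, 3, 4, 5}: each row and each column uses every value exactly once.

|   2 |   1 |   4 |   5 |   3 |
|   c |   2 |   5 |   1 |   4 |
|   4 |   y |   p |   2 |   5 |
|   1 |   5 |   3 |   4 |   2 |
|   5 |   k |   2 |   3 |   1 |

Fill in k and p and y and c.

k = 4, p = 1, y = 3, c = 3

For row 2, column 1: row 2 already has {1, 2, 4, 5}; that leaves 3.
Cell (5,2): row 5 already has {1, 2, 3, 5} → 4.
For row 3, column 2: column 2 already has {1, 2, 4, 5}; that leaves 3.
Cell (3,3): row 3 already has {2, 3, 4, 5} → 1.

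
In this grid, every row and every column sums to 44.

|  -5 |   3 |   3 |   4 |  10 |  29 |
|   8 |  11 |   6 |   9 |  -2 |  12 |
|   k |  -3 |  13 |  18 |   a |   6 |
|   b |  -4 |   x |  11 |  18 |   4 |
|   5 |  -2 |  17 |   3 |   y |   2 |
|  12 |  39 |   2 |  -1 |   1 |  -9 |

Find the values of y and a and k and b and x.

The known cells in row 5 total 25, leaving 44 − 25 = 19 for the blank.
The known cells in column 5 total 46, leaving 44 − 46 = -2 for the blank.
The known cells in row 3 total 32, leaving 44 − 32 = 12 for the blank.
The known cells in column 1 total 32, leaving 44 − 32 = 12 for the blank.
The known cells in row 4 total 41, leaving 44 − 41 = 3 for the blank.

y = 19, a = -2, k = 12, b = 12, x = 3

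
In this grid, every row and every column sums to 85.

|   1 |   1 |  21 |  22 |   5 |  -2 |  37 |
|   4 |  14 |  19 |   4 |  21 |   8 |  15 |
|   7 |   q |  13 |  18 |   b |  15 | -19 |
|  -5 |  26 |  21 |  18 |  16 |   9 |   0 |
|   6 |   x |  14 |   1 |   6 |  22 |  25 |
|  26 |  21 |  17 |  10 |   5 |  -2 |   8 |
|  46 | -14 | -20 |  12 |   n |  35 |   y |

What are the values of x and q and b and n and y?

The known cells in column 7 total 66, leaving 85 − 66 = 19 for the blank.
The known cells in row 7 total 78, leaving 85 − 78 = 7 for the blank.
The known cells in column 5 total 60, leaving 85 − 60 = 25 for the blank.
The known cells in row 3 total 59, leaving 85 − 59 = 26 for the blank.
The known cells in row 5 total 74, leaving 85 − 74 = 11 for the blank.

x = 11, q = 26, b = 25, n = 7, y = 19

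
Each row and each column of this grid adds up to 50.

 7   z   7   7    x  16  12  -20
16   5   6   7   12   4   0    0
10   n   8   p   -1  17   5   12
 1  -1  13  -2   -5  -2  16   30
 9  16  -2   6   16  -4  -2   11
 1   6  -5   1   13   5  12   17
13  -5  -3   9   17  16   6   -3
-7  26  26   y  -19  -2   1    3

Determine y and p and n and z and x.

Column 5: 12 − 1 − 5 + 16 + 13 + 17 − 19 = 33, so its missing entry is 50 − 33 = 17.
Row 1: 7 + 7 + 7 + 17 + 16 + 12 − 20 = 46, so its missing entry is 50 − 46 = 4.
Column 2: 4 + 5 − 1 + 16 + 6 − 5 + 26 = 51, so its missing entry is 50 − 51 = -1.
Row 8: -7 + 26 + 26 − 19 − 2 + 1 + 3 = 28, so its missing entry is 50 − 28 = 22.
Row 3: 10 − 1 + 8 − 1 + 17 + 5 + 12 = 50, so its missing entry is 50 − 50 = 0.

y = 22, p = 0, n = -1, z = 4, x = 17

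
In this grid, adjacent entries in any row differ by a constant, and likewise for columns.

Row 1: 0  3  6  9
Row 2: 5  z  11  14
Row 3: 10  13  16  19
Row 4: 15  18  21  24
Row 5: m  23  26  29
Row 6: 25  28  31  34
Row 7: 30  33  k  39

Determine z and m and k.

Along each row the entries change by 3 per step; down each column they change by 5.
Row 2: from 5 at column 1, stepping by 3 to column 2 gives 8.
Row 5: from 23 at column 2, stepping by 3 to column 1 gives 20.
Row 7: from 30 at column 1, stepping by 3 to column 3 gives 36.

z = 8, m = 20, k = 36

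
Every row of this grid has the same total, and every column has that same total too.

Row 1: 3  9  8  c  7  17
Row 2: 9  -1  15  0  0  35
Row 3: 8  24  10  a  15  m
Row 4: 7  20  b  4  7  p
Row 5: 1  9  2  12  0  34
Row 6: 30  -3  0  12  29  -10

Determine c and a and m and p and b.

c = 14, a = 16, m = -15, p = -3, b = 23

Rows 2 and 5 both sum to 58, so that's the common total.
The known cells in row 1 total 44, leaving 58 − 44 = 14 for the blank.
The known cells in column 4 total 42, leaving 58 − 42 = 16 for the blank.
The known cells in column 3 total 35, leaving 58 − 35 = 23 for the blank.
The known cells in row 3 total 73, leaving 58 − 73 = -15 for the blank.
The known cells in row 4 total 61, leaving 58 − 61 = -3 for the blank.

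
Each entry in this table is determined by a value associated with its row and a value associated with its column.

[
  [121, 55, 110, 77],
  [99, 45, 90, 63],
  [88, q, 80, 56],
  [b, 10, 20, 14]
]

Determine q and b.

Each row is a constant multiple of every other row — this is a multiplication table with the headers hidden.
Row 3 is 56/77 = 8/11 times row 1, so its entry in column 2 is 55 × 8/11 = 40.
Row 4 is 14/77 = 2/11 times row 1, so its entry in column 1 is 121 × 2/11 = 22.

q = 40, b = 22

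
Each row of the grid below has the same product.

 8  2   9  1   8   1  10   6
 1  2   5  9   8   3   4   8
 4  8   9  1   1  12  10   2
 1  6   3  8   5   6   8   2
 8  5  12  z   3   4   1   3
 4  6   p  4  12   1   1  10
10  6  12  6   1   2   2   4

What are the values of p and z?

Rows 1 and 4 each multiply to 69120, so every row has product 69120.
Row 6: 4×6×4×12×1×1×10 = 11520, so the missing entry is 69120 ÷ 11520 = 6.
Row 5: 8×5×12×3×4×1×3 = 17280, so the missing entry is 69120 ÷ 17280 = 4.

p = 6, z = 4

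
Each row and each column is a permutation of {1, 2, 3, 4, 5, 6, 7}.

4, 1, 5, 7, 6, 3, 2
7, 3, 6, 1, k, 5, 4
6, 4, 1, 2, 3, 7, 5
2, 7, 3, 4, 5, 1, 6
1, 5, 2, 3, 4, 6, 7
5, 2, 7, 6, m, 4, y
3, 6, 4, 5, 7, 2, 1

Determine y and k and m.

y = 3, k = 2, m = 1

Cell (6,7): column 7 already has {1, 2, 4, 5, 6, 7} → 3.
Cell (6,5): row 6 already has {2, 3, 4, 5, 6, 7} → 1.
At (row 2, col 5): row 2 already has {1, 3, 4, 5, 6, 7}, so the value is 2.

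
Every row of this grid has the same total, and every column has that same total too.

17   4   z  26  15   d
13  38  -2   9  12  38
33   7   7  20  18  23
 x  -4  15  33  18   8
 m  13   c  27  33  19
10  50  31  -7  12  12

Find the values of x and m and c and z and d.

x = 38, m = -3, c = 19, z = 38, d = 8

Rows 2 and 3 both sum to 108, so that's the common total.
Row 4: -4 + 15 + 33 + 18 + 8 = 70, so its missing entry is 108 − 70 = 38.
Column 1: 17 + 13 + 33 + 38 + 10 = 111, so its missing entry is 108 − 111 = -3.
Row 5: -3 + 13 + 27 + 33 + 19 = 89, so its missing entry is 108 − 89 = 19.
Column 3: -2 + 7 + 15 + 19 + 31 = 70, so its missing entry is 108 − 70 = 38.
Row 1: 17 + 4 + 38 + 26 + 15 = 100, so its missing entry is 108 − 100 = 8.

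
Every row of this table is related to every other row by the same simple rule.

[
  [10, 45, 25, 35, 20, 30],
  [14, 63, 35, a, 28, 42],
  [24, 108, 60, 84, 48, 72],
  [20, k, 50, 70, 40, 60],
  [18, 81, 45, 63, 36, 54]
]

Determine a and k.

a = 49, k = 90

Each row is a constant multiple of every other row — this is a multiplication table with the headers hidden.
Row 2 is 35/25 = 7/5 times row 1, so its entry in column 4 is 35 × 7/5 = 49.
Row 4 is 50/25 = 2/1 times row 1, so its entry in column 2 is 45 × 2/1 = 90.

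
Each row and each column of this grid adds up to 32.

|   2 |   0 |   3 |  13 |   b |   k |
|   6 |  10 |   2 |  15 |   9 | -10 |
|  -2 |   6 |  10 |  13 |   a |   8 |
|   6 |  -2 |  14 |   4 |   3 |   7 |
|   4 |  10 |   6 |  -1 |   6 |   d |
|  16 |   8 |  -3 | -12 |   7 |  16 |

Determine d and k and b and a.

Row 5: 4 + 10 + 6 − 1 + 6 = 25, so its missing entry is 32 − 25 = 7.
Row 3: -2 + 6 + 10 + 13 + 8 = 35, so its missing entry is 32 − 35 = -3.
Column 5: 9 − 3 + 3 + 6 + 7 = 22, so its missing entry is 32 − 22 = 10.
Row 1: 2 + 0 + 3 + 13 + 10 = 28, so its missing entry is 32 − 28 = 4.

d = 7, k = 4, b = 10, a = -3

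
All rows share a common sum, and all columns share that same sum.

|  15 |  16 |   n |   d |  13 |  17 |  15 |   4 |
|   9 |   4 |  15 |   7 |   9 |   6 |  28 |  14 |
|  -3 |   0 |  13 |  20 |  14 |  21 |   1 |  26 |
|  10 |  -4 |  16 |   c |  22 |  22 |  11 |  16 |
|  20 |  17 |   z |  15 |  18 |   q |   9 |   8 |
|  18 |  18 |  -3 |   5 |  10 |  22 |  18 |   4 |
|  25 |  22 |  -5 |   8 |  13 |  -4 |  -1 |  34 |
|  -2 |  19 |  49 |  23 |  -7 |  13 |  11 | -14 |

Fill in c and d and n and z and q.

Rows 2 and 3 both sum to 92, so that's the common total.
Column 6: 17 + 6 + 21 + 22 + 22 − 4 + 13 = 97, so its missing entry is 92 − 97 = -5.
Row 5: 20 + 17 + 15 + 18 − 5 + 9 + 8 = 82, so its missing entry is 92 − 82 = 10.
Column 3: 15 + 13 + 16 + 10 − 3 − 5 + 49 = 95, so its missing entry is 92 − 95 = -3.
Row 1: 15 + 16 − 3 + 13 + 17 + 15 + 4 = 77, so its missing entry is 92 − 77 = 15.
Row 4: 10 − 4 + 16 + 22 + 22 + 11 + 16 = 93, so its missing entry is 92 − 93 = -1.

c = -1, d = 15, n = -3, z = 10, q = -5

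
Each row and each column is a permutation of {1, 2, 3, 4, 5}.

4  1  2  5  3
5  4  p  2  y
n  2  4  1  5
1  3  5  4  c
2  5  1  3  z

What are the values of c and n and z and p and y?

c = 2, n = 3, z = 4, p = 3, y = 1

Cell (5,5): row 5 already has {1, 2, 3, 5} → 4.
Cell (2,3): column 3 already has {1, 2, 4, 5} → 3.
For row 4, column 5: row 4 already has {1, 3, 4, 5}; that leaves 2.
At (row 3, col 1): row 3 already has {1, 2, 4, 5}, so the value is 3.
For row 2, column 5: row 2 already has {2, 3, 4, 5}; that leaves 1.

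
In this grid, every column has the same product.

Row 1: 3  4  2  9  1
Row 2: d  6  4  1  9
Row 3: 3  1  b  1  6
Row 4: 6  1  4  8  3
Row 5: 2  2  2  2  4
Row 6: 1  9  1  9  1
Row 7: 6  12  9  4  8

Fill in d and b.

d = 8, b = 9

Columns 4 and 5 each multiply to 5184, so every column has product 5184.
Column 1: 3×3×6×2×1×6 = 648, so the missing entry is 5184 ÷ 648 = 8.
Column 3: 2×4×4×2×1×9 = 576, so the missing entry is 5184 ÷ 576 = 9.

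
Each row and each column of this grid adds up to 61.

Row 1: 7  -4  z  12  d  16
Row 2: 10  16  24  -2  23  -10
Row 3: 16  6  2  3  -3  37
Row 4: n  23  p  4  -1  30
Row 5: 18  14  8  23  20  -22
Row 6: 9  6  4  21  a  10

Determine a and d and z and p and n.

The known cells in row 6 total 50, leaving 61 − 50 = 11 for the blank.
The known cells in column 5 total 50, leaving 61 − 50 = 11 for the blank.
The known cells in column 1 total 60, leaving 61 − 60 = 1 for the blank.
The known cells in row 1 total 42, leaving 61 − 42 = 19 for the blank.
The known cells in row 4 total 57, leaving 61 − 57 = 4 for the blank.

a = 11, d = 11, z = 19, p = 4, n = 1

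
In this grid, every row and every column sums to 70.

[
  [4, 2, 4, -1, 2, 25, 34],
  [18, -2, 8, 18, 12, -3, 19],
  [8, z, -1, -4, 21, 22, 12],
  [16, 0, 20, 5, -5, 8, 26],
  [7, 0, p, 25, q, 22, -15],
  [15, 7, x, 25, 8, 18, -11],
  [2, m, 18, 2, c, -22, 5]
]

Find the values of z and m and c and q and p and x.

z = 12, m = 51, c = 14, q = 18, p = 13, x = 8

The known cells in row 3 total 58, leaving 70 − 58 = 12 for the blank.
The known cells in column 2 total 19, leaving 70 − 19 = 51 for the blank.
The known cells in row 7 total 56, leaving 70 − 56 = 14 for the blank.
The known cells in column 5 total 52, leaving 70 − 52 = 18 for the blank.
The known cells in row 5 total 57, leaving 70 − 57 = 13 for the blank.
The known cells in row 6 total 62, leaving 70 − 62 = 8 for the blank.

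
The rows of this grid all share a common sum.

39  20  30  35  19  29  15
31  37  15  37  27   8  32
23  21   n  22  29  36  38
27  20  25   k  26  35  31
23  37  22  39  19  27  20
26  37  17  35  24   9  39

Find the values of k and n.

k = 23, n = 18

The complete rows each total 187.
Row 4 is missing 187 − 164 = 23 (since 27 + 20 + 25 + 26 + 35 + 31 = 164).
Row 3 is missing 187 − 169 = 18 (since 23 + 21 + 22 + 29 + 36 + 38 = 169).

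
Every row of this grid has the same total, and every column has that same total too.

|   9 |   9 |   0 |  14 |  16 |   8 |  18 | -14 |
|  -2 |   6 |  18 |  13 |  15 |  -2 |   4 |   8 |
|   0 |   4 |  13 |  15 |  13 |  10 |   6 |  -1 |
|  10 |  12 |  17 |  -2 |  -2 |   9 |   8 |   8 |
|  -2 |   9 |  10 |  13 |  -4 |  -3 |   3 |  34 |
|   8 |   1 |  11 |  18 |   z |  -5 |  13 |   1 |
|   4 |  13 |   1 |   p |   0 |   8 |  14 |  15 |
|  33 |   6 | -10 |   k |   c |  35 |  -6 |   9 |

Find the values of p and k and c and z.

Rows 1 and 2 both sum to 60, so that's the common total.
The known cells in row 6 total 47, leaving 60 − 47 = 13 for the blank.
The known cells in column 5 total 51, leaving 60 − 51 = 9 for the blank.
The known cells in row 7 total 55, leaving 60 − 55 = 5 for the blank.
The known cells in row 8 total 76, leaving 60 − 76 = -16 for the blank.

p = 5, k = -16, c = 9, z = 13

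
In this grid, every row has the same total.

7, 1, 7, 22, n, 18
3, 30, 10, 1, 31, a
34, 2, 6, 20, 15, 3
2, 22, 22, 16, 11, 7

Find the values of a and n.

a = 5, n = 25

The complete rows each total 80.
Row 2 is missing 80 − 75 = 5 (since 3 + 30 + 10 + 1 + 31 = 75).
Row 1 is missing 80 − 55 = 25 (since 7 + 1 + 7 + 22 + 18 = 55).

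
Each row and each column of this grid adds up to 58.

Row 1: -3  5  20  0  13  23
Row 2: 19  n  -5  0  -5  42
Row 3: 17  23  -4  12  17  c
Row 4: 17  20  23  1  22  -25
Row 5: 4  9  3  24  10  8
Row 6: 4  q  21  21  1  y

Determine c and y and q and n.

Row 2: 19 − 5 + 0 − 5 + 42 = 51, so its missing entry is 58 − 51 = 7.
Row 3: 17 + 23 − 4 + 12 + 17 = 65, so its missing entry is 58 − 65 = -7.
Column 2: 5 + 7 + 23 + 20 + 9 = 64, so its missing entry is 58 − 64 = -6.
Row 6: 4 − 6 + 21 + 21 + 1 = 41, so its missing entry is 58 − 41 = 17.

c = -7, y = 17, q = -6, n = 7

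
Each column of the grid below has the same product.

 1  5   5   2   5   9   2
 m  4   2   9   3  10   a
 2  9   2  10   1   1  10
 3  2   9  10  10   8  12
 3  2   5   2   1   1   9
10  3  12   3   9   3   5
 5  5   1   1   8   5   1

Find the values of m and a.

m = 12, a = 1

Columns 3 and 6 each multiply to 10800, so every column has product 10800.
Column 1: 1×2×3×3×10×5 = 900, so the missing entry is 10800 ÷ 900 = 12.
Column 7: 2×10×12×9×5×1 = 10800, so the missing entry is 10800 ÷ 10800 = 1.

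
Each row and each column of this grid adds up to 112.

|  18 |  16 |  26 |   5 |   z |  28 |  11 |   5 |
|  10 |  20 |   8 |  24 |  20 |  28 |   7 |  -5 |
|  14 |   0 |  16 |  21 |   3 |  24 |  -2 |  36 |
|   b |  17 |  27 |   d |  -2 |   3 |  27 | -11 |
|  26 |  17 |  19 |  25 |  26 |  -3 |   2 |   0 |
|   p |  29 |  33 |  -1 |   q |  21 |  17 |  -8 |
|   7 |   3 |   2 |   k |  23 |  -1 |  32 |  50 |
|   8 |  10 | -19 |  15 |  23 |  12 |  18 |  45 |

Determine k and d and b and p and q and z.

k = -4, d = 27, b = 24, p = 5, q = 16, z = 3

Row 1: 18 + 16 + 26 + 5 + 28 + 11 + 5 = 109, so its missing entry is 112 − 109 = 3.
Column 5: 3 + 20 + 3 − 2 + 26 + 23 + 23 = 96, so its missing entry is 112 − 96 = 16.
Row 6: 29 + 33 − 1 + 16 + 21 + 17 − 8 = 107, so its missing entry is 112 − 107 = 5.
Column 1: 18 + 10 + 14 + 26 + 5 + 7 + 8 = 88, so its missing entry is 112 − 88 = 24.
Row 4: 24 + 17 + 27 − 2 + 3 + 27 − 11 = 85, so its missing entry is 112 − 85 = 27.
Row 7: 7 + 3 + 2 + 23 − 1 + 32 + 50 = 116, so its missing entry is 112 − 116 = -4.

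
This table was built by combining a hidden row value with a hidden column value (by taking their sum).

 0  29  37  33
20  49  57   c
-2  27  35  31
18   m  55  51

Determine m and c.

m = 47, c = 53

The difference between any two rows is the same in every column — this is an addition table with the headers hidden.
Row 4 minus row 1 is 55 − 37 = 18, so its entry in column 2 is 29 + 18 = 47.
Row 2 minus row 1 is 57 − 37 = 20, so its entry in column 4 is 33 + 20 = 53.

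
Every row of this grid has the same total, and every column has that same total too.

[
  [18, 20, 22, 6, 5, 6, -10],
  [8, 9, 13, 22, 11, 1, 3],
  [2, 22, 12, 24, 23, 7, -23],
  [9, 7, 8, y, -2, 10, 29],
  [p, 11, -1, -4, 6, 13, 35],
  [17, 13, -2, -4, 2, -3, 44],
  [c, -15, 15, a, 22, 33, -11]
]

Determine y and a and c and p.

Rows 1 and 2 both sum to 67, so that's the common total.
Row 5: 11 − 1 − 4 + 6 + 13 + 35 = 60, so its missing entry is 67 − 60 = 7.
Row 4: 9 + 7 + 8 − 2 + 10 + 29 = 61, so its missing entry is 67 − 61 = 6.
Column 1: 18 + 8 + 2 + 9 + 7 + 17 = 61, so its missing entry is 67 − 61 = 6.
Row 7: 6 − 15 + 15 + 22 + 33 − 11 = 50, so its missing entry is 67 − 50 = 17.

y = 6, a = 17, c = 6, p = 7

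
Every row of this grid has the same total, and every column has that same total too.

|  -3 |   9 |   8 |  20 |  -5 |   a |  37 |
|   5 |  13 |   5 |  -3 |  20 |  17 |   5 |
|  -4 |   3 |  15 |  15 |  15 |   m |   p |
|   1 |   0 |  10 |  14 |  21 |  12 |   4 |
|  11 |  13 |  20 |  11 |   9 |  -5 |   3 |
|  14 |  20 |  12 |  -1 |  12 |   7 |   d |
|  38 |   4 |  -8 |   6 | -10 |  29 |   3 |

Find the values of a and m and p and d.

Rows 2 and 4 both sum to 62, so that's the common total.
The known cells in row 6 total 64, leaving 62 − 64 = -2 for the blank.
The known cells in column 7 total 50, leaving 62 − 50 = 12 for the blank.
The known cells in row 3 total 56, leaving 62 − 56 = 6 for the blank.
The known cells in row 1 total 66, leaving 62 − 66 = -4 for the blank.

a = -4, m = 6, p = 12, d = -2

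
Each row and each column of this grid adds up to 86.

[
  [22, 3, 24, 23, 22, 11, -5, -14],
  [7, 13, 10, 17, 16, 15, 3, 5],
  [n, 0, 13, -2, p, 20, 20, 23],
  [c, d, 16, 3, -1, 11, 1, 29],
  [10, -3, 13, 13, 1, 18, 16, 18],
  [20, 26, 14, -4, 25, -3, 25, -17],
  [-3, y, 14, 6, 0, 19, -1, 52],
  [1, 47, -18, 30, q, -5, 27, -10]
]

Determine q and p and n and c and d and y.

q = 14, p = 9, n = 3, c = 26, d = 1, y = -1

The known cells in row 8 total 72, leaving 86 − 72 = 14 for the blank.
The known cells in column 5 total 77, leaving 86 − 77 = 9 for the blank.
The known cells in row 7 total 87, leaving 86 − 87 = -1 for the blank.
The known cells in column 2 total 85, leaving 86 − 85 = 1 for the blank.
The known cells in row 3 total 83, leaving 86 − 83 = 3 for the blank.
The known cells in row 4 total 60, leaving 86 − 60 = 26 for the blank.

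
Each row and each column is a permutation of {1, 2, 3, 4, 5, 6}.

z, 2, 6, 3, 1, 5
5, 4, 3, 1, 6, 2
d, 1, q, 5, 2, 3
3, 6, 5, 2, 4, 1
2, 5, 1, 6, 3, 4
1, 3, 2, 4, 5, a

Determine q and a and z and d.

For row 1, column 1: row 1 already has {1, 2, 3, 5, 6}; that leaves 4.
For row 6, column 6: row 6 already has {1, 2, 3, 4, 5}; that leaves 6.
For row 3, column 1: column 1 already has {1, 2, 3, 4, 5}; that leaves 6.
Cell (3,3): row 3 already has {1, 2, 3, 5, 6} → 4.

q = 4, a = 6, z = 4, d = 6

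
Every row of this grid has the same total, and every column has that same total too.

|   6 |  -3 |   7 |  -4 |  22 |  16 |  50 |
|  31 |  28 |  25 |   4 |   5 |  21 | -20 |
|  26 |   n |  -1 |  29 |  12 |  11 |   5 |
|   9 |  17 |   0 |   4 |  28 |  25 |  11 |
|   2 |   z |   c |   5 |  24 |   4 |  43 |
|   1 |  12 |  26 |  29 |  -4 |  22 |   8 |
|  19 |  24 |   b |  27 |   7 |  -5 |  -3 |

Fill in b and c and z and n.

Rows 1 and 2 both sum to 94, so that's the common total.
Row 7 has 19 + 24 + 27 + 7 − 5 − 3 = 69; the blank must be 94 − 69 = 25.
Row 3 has 26 − 1 + 29 + 12 + 11 + 5 = 82; the blank must be 94 − 82 = 12.
Column 2 has -3 + 28 + 12 + 17 + 12 + 24 = 90; the blank must be 94 − 90 = 4.
Row 5 has 2 + 4 + 5 + 24 + 4 + 43 = 82; the blank must be 94 − 82 = 12.

b = 25, c = 12, z = 4, n = 12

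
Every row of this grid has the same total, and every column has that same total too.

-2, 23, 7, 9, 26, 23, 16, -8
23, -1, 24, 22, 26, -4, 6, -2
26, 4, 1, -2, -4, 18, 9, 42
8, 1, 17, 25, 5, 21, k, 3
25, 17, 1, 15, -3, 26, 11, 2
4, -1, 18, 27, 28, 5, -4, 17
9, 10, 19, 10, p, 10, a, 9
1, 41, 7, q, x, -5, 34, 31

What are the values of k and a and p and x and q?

k = 14, a = 8, p = 19, x = -3, q = -12

Rows 1 and 2 both sum to 94, so that's the common total.
Column 4 has 9 + 22 − 2 + 25 + 15 + 27 + 10 = 106; the blank must be 94 − 106 = -12.
Row 8 has 1 + 41 + 7 − 12 − 5 + 34 + 31 = 97; the blank must be 94 − 97 = -3.
Column 5 has 26 + 26 − 4 + 5 − 3 + 28 − 3 = 75; the blank must be 94 − 75 = 19.
Row 4 has 8 + 1 + 17 + 25 + 5 + 21 + 3 = 80; the blank must be 94 − 80 = 14.
Row 7 has 9 + 10 + 19 + 10 + 19 + 10 + 9 = 86; the blank must be 94 − 86 = 8.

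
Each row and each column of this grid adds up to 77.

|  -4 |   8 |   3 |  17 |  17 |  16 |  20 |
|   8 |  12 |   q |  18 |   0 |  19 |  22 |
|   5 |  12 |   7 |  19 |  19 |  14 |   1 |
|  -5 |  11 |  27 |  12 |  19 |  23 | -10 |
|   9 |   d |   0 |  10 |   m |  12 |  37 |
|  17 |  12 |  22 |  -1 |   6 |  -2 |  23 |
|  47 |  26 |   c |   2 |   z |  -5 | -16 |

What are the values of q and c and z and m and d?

q = -2, c = 20, z = 3, m = 13, d = -4

Row 2: 8 + 12 + 18 + 0 + 19 + 22 = 79, so its missing entry is 77 − 79 = -2.
Column 3: 3 − 2 + 7 + 27 + 0 + 22 = 57, so its missing entry is 77 − 57 = 20.
Row 7: 47 + 26 + 20 + 2 − 5 − 16 = 74, so its missing entry is 77 − 74 = 3.
Column 5: 17 + 0 + 19 + 19 + 6 + 3 = 64, so its missing entry is 77 − 64 = 13.
Row 5: 9 + 0 + 10 + 13 + 12 + 37 = 81, so its missing entry is 77 − 81 = -4.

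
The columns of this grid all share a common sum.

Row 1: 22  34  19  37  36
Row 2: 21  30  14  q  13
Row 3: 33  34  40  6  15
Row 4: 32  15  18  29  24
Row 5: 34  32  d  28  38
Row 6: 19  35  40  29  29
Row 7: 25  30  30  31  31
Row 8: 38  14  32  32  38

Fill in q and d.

Columns 2 and 5 both add up to 224, so every column sums to 224.
Column 4: 37 + 6 + 29 + 28 + 29 + 31 + 32 = 192, so the missing entry is 224 − 192 = 32.
Column 3: 19 + 14 + 40 + 18 + 40 + 30 + 32 = 193, so the missing entry is 224 − 193 = 31.

q = 32, d = 31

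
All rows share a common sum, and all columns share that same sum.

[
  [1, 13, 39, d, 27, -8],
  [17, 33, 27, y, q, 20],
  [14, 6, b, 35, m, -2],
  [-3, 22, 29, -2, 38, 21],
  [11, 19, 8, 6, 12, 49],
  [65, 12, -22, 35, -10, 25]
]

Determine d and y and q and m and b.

Rows 4 and 5 both sum to 105, so that's the common total.
Row 1 has 1 + 13 + 39 + 27 − 8 = 72; the blank must be 105 − 72 = 33.
Column 3 has 39 + 27 + 29 + 8 − 22 = 81; the blank must be 105 − 81 = 24.
Row 3 has 14 + 6 + 24 + 35 − 2 = 77; the blank must be 105 − 77 = 28.
Column 5 has 27 + 28 + 38 + 12 − 10 = 95; the blank must be 105 − 95 = 10.
Row 2 has 17 + 33 + 27 + 10 + 20 = 107; the blank must be 105 − 107 = -2.

d = 33, y = -2, q = 10, m = 28, b = 24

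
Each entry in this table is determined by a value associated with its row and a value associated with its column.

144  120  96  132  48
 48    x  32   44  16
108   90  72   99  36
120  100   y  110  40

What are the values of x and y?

x = 40, y = 80

Each row is a constant multiple of every other row — this is a multiplication table with the headers hidden.
Row 2 is 16/48 = 1/3 times row 1, so its entry in column 2 is 120 × 1/3 = 40.
Row 4 is 40/48 = 5/6 times row 1, so its entry in column 3 is 96 × 5/6 = 80.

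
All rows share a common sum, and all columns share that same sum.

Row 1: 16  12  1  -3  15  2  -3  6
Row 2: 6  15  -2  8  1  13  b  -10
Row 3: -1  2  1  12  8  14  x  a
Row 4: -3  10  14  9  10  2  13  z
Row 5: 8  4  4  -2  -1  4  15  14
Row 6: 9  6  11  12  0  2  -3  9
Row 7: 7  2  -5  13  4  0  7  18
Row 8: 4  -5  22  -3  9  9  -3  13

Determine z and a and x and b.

Rows 1 and 5 both sum to 46, so that's the common total.
The known cells in row 4 total 55, leaving 46 − 55 = -9 for the blank.
The known cells in row 2 total 31, leaving 46 − 31 = 15 for the blank.
The known cells in column 7 total 41, leaving 46 − 41 = 5 for the blank.
The known cells in row 3 total 41, leaving 46 − 41 = 5 for the blank.

z = -9, a = 5, x = 5, b = 15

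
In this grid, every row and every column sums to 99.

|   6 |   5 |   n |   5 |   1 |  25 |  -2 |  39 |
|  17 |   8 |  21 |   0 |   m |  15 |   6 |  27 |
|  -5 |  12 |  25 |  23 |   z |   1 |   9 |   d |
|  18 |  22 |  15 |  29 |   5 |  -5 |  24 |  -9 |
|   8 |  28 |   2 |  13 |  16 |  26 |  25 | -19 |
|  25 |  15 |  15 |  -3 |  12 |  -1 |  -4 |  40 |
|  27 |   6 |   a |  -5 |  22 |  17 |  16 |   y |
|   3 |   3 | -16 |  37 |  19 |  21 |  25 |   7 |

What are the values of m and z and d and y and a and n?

Row 2 has 17 + 8 + 21 + 0 + 15 + 6 + 27 = 94; the blank must be 99 − 94 = 5.
Column 5 has 1 + 5 + 5 + 16 + 12 + 22 + 19 = 80; the blank must be 99 − 80 = 19.
Row 3 has -5 + 12 + 25 + 23 + 19 + 1 + 9 = 84; the blank must be 99 − 84 = 15.
Column 8 has 39 + 27 + 15 − 9 − 19 + 40 + 7 = 100; the blank must be 99 − 100 = -1.
Row 7 has 27 + 6 − 5 + 22 + 17 + 16 − 1 = 82; the blank must be 99 − 82 = 17.
Row 1 has 6 + 5 + 5 + 1 + 25 − 2 + 39 = 79; the blank must be 99 − 79 = 20.

m = 5, z = 19, d = 15, y = -1, a = 17, n = 20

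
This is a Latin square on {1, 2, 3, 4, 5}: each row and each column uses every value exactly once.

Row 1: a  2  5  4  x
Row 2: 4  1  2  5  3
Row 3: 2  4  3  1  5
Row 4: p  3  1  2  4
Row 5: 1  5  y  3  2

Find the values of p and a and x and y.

p = 5, a = 3, x = 1, y = 4

At (row 1, col 5): column 5 already has {2, 3, 4, 5}, so the value is 1.
At (row 1, col 1): row 1 already has {1, 2, 4, 5}, so the value is 3.
At (row 5, col 3): row 5 already has {1, 2, 3, 5}, so the value is 4.
At (row 4, col 1): row 4 already has {1, 2, 3, 4}, so the value is 5.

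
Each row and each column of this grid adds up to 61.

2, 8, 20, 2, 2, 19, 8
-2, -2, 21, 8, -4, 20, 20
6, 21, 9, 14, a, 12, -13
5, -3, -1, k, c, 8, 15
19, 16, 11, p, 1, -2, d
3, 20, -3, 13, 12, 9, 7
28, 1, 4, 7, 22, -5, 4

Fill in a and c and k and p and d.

a = 12, c = 16, k = 21, p = -4, d = 20

Row 3: 6 + 21 + 9 + 14 + 12 − 13 = 49, so its missing entry is 61 − 49 = 12.
Column 5: 2 − 4 + 12 + 1 + 12 + 22 = 45, so its missing entry is 61 − 45 = 16.
Column 7: 8 + 20 − 13 + 15 + 7 + 4 = 41, so its missing entry is 61 − 41 = 20.
Row 5: 19 + 16 + 11 + 1 − 2 + 20 = 65, so its missing entry is 61 − 65 = -4.
Row 4: 5 − 3 − 1 + 16 + 8 + 15 = 40, so its missing entry is 61 − 40 = 21.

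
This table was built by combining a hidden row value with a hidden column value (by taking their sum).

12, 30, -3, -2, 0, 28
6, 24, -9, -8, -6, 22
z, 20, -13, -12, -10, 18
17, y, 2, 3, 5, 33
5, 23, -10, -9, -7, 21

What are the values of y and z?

The difference between any two rows is the same in every column — this is an addition table with the headers hidden.
Row 4 minus row 1 is 3 − (-2) = 5, so its entry in column 2 is 30 + 5 = 35.
Row 3 minus row 1 is -12 − (-2) = -10, so its entry in column 1 is 12 + (-10) = 2.

y = 35, z = 2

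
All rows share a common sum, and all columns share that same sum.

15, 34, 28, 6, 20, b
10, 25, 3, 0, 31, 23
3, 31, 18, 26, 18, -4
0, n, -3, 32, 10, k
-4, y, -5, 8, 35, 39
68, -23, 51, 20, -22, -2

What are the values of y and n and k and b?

Rows 2 and 3 both sum to 92, so that's the common total.
The known cells in row 5 total 73, leaving 92 − 73 = 19 for the blank.
The known cells in column 2 total 86, leaving 92 − 86 = 6 for the blank.
The known cells in row 4 total 45, leaving 92 − 45 = 47 for the blank.
The known cells in row 1 total 103, leaving 92 − 103 = -11 for the blank.

y = 19, n = 6, k = 47, b = -11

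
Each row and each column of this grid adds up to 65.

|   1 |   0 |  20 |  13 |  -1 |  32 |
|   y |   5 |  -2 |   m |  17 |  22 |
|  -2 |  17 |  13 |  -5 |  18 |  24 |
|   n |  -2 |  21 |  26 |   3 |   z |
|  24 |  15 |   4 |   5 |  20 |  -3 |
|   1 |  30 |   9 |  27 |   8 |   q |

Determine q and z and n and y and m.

q = -10, z = 0, n = 17, y = 24, m = -1

Row 6: 1 + 30 + 9 + 27 + 8 = 75, so its missing entry is 65 − 75 = -10.
Column 4: 13 − 5 + 26 + 5 + 27 = 66, so its missing entry is 65 − 66 = -1.
Row 2: 5 − 2 − 1 + 17 + 22 = 41, so its missing entry is 65 − 41 = 24.
Column 1: 1 + 24 − 2 + 24 + 1 = 48, so its missing entry is 65 − 48 = 17.
Row 4: 17 − 2 + 21 + 26 + 3 = 65, so its missing entry is 65 − 65 = 0.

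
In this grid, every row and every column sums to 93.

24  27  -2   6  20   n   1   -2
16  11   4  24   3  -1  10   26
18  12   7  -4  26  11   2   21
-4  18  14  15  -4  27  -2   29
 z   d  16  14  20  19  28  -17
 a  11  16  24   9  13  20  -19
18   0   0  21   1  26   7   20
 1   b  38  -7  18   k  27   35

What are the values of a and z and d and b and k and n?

a = 19, z = 1, d = 12, b = 2, k = -21, n = 19

The known cells in row 6 total 74, leaving 93 − 74 = 19 for the blank.
The known cells in column 1 total 92, leaving 93 − 92 = 1 for the blank.
The known cells in row 1 total 74, leaving 93 − 74 = 19 for the blank.
The known cells in column 6 total 114, leaving 93 − 114 = -21 for the blank.
The known cells in row 8 total 91, leaving 93 − 91 = 2 for the blank.
The known cells in row 5 total 81, leaving 93 − 81 = 12 for the blank.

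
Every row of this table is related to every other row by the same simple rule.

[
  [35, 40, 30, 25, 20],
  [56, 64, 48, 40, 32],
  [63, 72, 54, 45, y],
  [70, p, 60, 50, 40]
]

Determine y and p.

Each row is a constant multiple of every other row — this is a multiplication table with the headers hidden.
Row 3 is 45/25 = 9/5 times row 1, so its entry in column 5 is 20 × 9/5 = 36.
Row 4 is 50/25 = 2/1 times row 1, so its entry in column 2 is 40 × 2/1 = 80.

y = 36, p = 80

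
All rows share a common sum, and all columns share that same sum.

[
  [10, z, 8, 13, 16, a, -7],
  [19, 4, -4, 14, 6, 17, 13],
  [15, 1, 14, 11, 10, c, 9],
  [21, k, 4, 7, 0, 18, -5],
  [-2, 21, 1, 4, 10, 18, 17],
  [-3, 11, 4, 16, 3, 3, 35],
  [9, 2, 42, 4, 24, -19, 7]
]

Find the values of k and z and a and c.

k = 24, z = 6, a = 23, c = 9

Rows 2 and 5 both sum to 69, so that's the common total.
The known cells in row 4 total 45, leaving 69 − 45 = 24 for the blank.
The known cells in row 3 total 60, leaving 69 − 60 = 9 for the blank.
The known cells in column 6 total 46, leaving 69 − 46 = 23 for the blank.
The known cells in row 1 total 63, leaving 69 − 63 = 6 for the blank.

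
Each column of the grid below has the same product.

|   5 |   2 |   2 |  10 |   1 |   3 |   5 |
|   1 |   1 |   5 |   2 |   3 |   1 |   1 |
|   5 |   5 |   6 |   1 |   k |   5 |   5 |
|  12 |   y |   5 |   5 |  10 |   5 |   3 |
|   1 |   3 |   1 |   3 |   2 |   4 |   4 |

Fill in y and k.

y = 10, k = 5

Columns 1 and 6 each multiply to 300, so every column has product 300.
Column 2: 2×1×5×3 = 30, so the missing entry is 300 ÷ 30 = 10.
Column 5: 1×3×10×2 = 60, so the missing entry is 300 ÷ 60 = 5.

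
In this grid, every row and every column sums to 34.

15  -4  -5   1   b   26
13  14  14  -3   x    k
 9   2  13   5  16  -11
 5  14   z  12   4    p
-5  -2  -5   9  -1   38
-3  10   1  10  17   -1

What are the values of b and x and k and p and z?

Row 1: 15 − 4 − 5 + 1 + 26 = 33, so its missing entry is 34 − 33 = 1.
Column 5: 1 + 16 + 4 − 1 + 17 = 37, so its missing entry is 34 − 37 = -3.
Row 2: 13 + 14 + 14 − 3 − 3 = 35, so its missing entry is 34 − 35 = -1.
Column 3: -5 + 14 + 13 − 5 + 1 = 18, so its missing entry is 34 − 18 = 16.
Row 4: 5 + 14 + 16 + 12 + 4 = 51, so its missing entry is 34 − 51 = -17.

b = 1, x = -3, k = -1, p = -17, z = 16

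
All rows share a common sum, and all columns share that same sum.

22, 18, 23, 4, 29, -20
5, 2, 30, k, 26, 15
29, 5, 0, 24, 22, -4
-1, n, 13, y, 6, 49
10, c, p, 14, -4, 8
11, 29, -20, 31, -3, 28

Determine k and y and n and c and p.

k = -2, y = 5, n = 4, c = 18, p = 30

Rows 1 and 3 both sum to 76, so that's the common total.
Column 3: 23 + 30 + 0 + 13 − 20 = 46, so its missing entry is 76 − 46 = 30.
Row 5: 10 + 30 + 14 − 4 + 8 = 58, so its missing entry is 76 − 58 = 18.
Column 2: 18 + 2 + 5 + 18 + 29 = 72, so its missing entry is 76 − 72 = 4.
Row 4: -1 + 4 + 13 + 6 + 49 = 71, so its missing entry is 76 − 71 = 5.
Row 2: 5 + 2 + 30 + 26 + 15 = 78, so its missing entry is 76 − 78 = -2.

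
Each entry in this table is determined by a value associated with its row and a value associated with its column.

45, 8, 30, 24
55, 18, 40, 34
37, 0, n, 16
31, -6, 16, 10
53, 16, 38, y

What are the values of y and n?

The difference between any two rows is the same in every column — this is an addition table with the headers hidden.
Row 5 minus row 1 is 53 − 45 = 8, so its entry in column 4 is 24 + 8 = 32.
Row 3 minus row 1 is 37 − 45 = -8, so its entry in column 3 is 30 + (-8) = 22.

y = 32, n = 22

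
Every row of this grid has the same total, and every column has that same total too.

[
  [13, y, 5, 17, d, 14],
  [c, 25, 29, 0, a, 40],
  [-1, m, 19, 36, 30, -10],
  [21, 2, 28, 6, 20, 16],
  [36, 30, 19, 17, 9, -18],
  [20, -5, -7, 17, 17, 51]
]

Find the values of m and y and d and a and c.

m = 19, y = 22, d = 22, a = -5, c = 4

Rows 4 and 5 both sum to 93, so that's the common total.
The known cells in row 3 total 74, leaving 93 − 74 = 19 for the blank.
The known cells in column 2 total 71, leaving 93 − 71 = 22 for the blank.
The known cells in row 1 total 71, leaving 93 − 71 = 22 for the blank.
The known cells in column 5 total 98, leaving 93 − 98 = -5 for the blank.
The known cells in row 2 total 89, leaving 93 − 89 = 4 for the blank.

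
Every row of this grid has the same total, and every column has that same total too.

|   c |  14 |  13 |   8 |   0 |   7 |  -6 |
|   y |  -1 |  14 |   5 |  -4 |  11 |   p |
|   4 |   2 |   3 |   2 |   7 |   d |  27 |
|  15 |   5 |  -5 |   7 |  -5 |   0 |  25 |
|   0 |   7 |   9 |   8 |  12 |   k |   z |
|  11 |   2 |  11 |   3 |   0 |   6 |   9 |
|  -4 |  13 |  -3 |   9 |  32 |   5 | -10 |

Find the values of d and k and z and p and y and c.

d = -3, k = 16, z = -10, p = 7, y = 10, c = 6

Rows 4 and 6 both sum to 42, so that's the common total.
The known cells in row 1 total 36, leaving 42 − 36 = 6 for the blank.
The known cells in column 1 total 32, leaving 42 − 32 = 10 for the blank.
The known cells in row 2 total 35, leaving 42 − 35 = 7 for the blank.
The known cells in column 7 total 52, leaving 42 − 52 = -10 for the blank.
The known cells in row 5 total 26, leaving 42 − 26 = 16 for the blank.
The known cells in row 3 total 45, leaving 42 − 45 = -3 for the blank.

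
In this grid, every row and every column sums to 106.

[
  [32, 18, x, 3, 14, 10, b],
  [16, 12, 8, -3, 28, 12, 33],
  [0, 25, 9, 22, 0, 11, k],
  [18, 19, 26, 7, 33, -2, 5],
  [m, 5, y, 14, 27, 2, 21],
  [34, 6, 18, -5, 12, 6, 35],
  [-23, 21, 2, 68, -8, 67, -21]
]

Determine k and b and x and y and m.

k = 39, b = -6, x = 35, y = 8, m = 29

Column 1 has 32 + 16 + 0 + 18 + 34 − 23 = 77; the blank must be 106 − 77 = 29.
Row 5 has 29 + 5 + 14 + 27 + 2 + 21 = 98; the blank must be 106 − 98 = 8.
Column 3 has 8 + 9 + 26 + 8 + 18 + 2 = 71; the blank must be 106 − 71 = 35.
Row 1 has 32 + 18 + 35 + 3 + 14 + 10 = 112; the blank must be 106 − 112 = -6.
Row 3 has 0 + 25 + 9 + 22 + 0 + 11 = 67; the blank must be 106 − 67 = 39.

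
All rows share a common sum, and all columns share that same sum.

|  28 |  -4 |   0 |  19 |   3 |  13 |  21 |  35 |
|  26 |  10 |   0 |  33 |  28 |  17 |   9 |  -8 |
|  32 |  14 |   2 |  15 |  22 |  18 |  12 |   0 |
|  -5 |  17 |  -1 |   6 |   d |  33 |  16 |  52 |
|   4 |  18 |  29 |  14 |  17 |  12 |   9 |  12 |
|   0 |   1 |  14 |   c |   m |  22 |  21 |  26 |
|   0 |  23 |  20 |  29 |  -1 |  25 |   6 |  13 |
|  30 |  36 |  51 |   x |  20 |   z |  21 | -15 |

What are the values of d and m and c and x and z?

Rows 1 and 2 both sum to 115, so that's the common total.
Row 4 has -5 + 17 − 1 + 6 + 33 + 16 + 52 = 118; the blank must be 115 − 118 = -3.
Column 5 has 3 + 28 + 22 − 3 + 17 − 1 + 20 = 86; the blank must be 115 − 86 = 29.
Row 6 has 0 + 1 + 14 + 29 + 22 + 21 + 26 = 113; the blank must be 115 − 113 = 2.
Column 4 has 19 + 33 + 15 + 6 + 14 + 2 + 29 = 118; the blank must be 115 − 118 = -3.
Row 8 has 30 + 36 + 51 − 3 + 20 + 21 − 15 = 140; the blank must be 115 − 140 = -25.

d = -3, m = 29, c = 2, x = -3, z = -25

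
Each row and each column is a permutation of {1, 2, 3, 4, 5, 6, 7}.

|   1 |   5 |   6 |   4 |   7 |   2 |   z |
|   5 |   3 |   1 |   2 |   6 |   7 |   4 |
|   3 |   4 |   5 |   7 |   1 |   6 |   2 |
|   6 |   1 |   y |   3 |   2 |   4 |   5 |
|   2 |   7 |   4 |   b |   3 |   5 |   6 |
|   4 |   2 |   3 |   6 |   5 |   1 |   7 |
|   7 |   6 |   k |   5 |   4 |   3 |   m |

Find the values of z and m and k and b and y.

Cell (5,4): row 5 already has {2, 3, 4, 5, 6, 7} → 1.
At (row 1, col 7): row 1 already has {1, 2, 4, 5, 6, 7}, so the value is 3.
For row 7, column 7: column 7 already has {2, 3, 4, 5, 6, 7}; that leaves 1.
Cell (7,3): row 7 already has {1, 3, 4, 5, 6, 7} → 2.
For row 4, column 3: row 4 already has {1, 2, 3, 4, 5, 6}; that leaves 7.

z = 3, m = 1, k = 2, b = 1, y = 7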